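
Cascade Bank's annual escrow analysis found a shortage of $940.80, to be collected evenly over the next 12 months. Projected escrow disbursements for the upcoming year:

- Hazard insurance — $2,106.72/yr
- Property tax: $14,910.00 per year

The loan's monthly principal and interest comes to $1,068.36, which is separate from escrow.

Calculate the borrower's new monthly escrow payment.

$1,496.46

Hazard insurance: $2,106.72 per year
Property tax: $14,910.00 per year
Annual escrow total = $17,016.72
Per month = $17,016.72 ÷ 12 = $1,418.06
Monthly shortage recovery: $940.80 ÷ 12 = $78.40
New monthly escrow = $1,418.06 + $78.40 = $1,496.46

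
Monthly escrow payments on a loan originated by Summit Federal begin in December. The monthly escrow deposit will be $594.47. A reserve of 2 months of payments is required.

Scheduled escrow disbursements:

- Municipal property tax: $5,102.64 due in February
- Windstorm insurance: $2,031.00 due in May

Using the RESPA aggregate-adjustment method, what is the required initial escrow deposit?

$4,755.76

Cushion = 2 × $594.47 = $1,188.94
Trial balance (start $0, +$594.47 each month, − disbursements):
  Dec: +$594.47 → $594.47
  Jan: +$594.47 → $1,188.94
  Feb: +$594.47 − $5,102.64 → -$3,319.23
  Mar: +$594.47 → -$2,724.76
  Apr: +$594.47 → -$2,130.29
  May: +$594.47 − $2,031.00 → -$3,566.82
  Jun: +$594.47 → -$2,972.35
  Jul: +$594.47 → -$2,377.88
  Aug: +$594.47 → -$1,783.41
  Sep: +$594.47 → -$1,188.94
  Oct: +$594.47 → -$594.47
  Nov: +$594.47 → $0.00
Lowest trial balance = -$3,566.82 (May)
Initial deposit = cushion − low point = $1,188.94 − (-$3,566.82) = $4,755.76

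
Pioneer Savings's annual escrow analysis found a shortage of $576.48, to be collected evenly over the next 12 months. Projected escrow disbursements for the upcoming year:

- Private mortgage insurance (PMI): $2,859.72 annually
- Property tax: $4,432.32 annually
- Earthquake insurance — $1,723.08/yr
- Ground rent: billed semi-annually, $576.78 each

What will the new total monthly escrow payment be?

$895.43

Private mortgage insurance (PMI): $2,859.72 annually
Property tax: $4,432.32 annually
Earthquake insurance: $1,723.08 annually
Ground rent: $576.78 × 2 = $1,153.56 annually
Annual escrow total = $10,168.68
Base monthly escrow = $10,168.68 ÷ 12 = $847.39
Shortage spread = $576.48 ÷ 12 = $48.04/mo
Adjusted monthly = $847.39 + $48.04 = $895.43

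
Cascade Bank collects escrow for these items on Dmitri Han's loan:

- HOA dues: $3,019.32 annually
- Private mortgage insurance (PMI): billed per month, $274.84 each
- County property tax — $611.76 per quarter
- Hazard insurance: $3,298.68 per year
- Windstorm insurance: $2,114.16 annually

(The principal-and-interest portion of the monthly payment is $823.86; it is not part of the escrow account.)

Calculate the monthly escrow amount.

$1,181.44

HOA dues — $3,019.32/yr
Private mortgage insurance (PMI) — $274.84 × 12 = $3,298.08/yr
County property tax — $611.76 × 4 = $2,447.04/yr
Hazard insurance — $3,298.68/yr
Windstorm insurance — $2,114.16/yr
Combined annual = $14,177.28
Base monthly escrow = $14,177.28 / 12 = $1,181.44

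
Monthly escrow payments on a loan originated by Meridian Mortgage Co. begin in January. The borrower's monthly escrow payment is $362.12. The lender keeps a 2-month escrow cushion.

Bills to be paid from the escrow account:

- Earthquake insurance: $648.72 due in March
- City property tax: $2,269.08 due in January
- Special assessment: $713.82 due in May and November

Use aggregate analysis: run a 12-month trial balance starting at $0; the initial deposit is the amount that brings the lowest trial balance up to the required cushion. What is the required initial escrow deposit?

Cushion = 2 × $362.12 = $724.24
Trial balance (start $0, +$362.12 each month, − disbursements):
  Jan: +$362.12 − $2,269.08 → -$1,906.96
  Feb: +$362.12 → -$1,544.84
  Mar: +$362.12 − $648.72 → -$1,831.44
  Apr: +$362.12 → -$1,469.32
  May: +$362.12 − $713.82 → -$1,821.02
  Jun: +$362.12 → -$1,458.90
  Jul: +$362.12 → -$1,096.78
  Aug: +$362.12 → -$734.66
  Sep: +$362.12 → -$372.54
  Oct: +$362.12 → -$10.42
  Nov: +$362.12 − $713.82 → -$362.12
  Dec: +$362.12 → $0.00
Lowest trial balance = -$1,906.96 (Jan)
Initial deposit = cushion − low point = $724.24 − (-$1,906.96) = $2,631.20

$2,631.20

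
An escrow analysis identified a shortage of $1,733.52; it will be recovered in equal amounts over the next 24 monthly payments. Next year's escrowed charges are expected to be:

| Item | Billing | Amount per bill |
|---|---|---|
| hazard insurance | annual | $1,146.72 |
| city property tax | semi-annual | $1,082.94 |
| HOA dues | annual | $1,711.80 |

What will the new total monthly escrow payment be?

Hazard insurance = $1,146.72/yr
City property tax = $1,082.94 × 2 = $2,165.88/yr
HOA dues = $1,711.80/yr
Annual escrow total = $5,024.40
Monthly = $5,024.40 ÷ 12 = $418.70
Shortage per month = $1,733.52 / 24 = $72.23
Adjusted monthly = $418.70 + $72.23 = $490.93

$490.93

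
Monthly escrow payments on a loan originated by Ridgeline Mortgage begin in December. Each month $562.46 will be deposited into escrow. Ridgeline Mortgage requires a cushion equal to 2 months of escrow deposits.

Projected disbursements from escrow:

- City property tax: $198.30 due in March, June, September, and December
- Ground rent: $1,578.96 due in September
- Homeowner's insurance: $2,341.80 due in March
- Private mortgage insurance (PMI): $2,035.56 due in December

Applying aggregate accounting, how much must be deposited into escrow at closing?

$3,649.04

Cushion = 2 × $562.46 = $1,124.92
Trial balance (start $0, +$562.46 each month, − disbursements):
  Dec: +$562.46 − $2,233.86 → -$1,671.40
  Jan: +$562.46 → -$1,108.94
  Feb: +$562.46 → -$546.48
  Mar: +$562.46 − $2,540.10 → -$2,524.12
  Apr: +$562.46 → -$1,961.66
  May: +$562.46 → -$1,399.20
  Jun: +$562.46 − $198.30 → -$1,035.04
  Jul: +$562.46 → -$472.58
  Aug: +$562.46 → $89.88
  Sep: +$562.46 − $1,777.26 → -$1,124.92
  Oct: +$562.46 → -$562.46
  Nov: +$562.46 → $0.00
Lowest trial balance = -$2,524.12 (Mar)
Initial deposit = cushion − low point = $1,124.92 − (-$2,524.12) = $3,649.04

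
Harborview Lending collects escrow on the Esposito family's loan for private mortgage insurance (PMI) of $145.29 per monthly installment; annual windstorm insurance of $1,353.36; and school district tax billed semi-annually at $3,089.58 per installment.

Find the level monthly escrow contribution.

Private mortgage insurance (PMI) = $145.29 × 12 = $1,743.48 annually
Windstorm insurance = $1,353.36 annually
School district tax = $3,089.58 × 2 = $6,179.16 annually
Yearly total = $1,743.48 + $1,353.36 + $6,179.16 = $9,276.00
Monthly = $9,276.00 / 12 = $773.00

$773.00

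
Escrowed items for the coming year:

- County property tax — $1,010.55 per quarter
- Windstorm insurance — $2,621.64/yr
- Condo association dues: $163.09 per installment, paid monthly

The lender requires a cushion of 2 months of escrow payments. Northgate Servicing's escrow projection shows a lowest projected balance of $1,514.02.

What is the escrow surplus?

County property tax = $1,010.55 × 4 = $4,042.20 annually
Windstorm insurance = $2,621.64 annually
Condo association dues = $163.09 × 12 = $1,957.08 annually
Annual escrow total = $4,042.20 + $2,621.64 + $1,957.08 = $8,620.92
Monthly escrow = $8,620.92 / 12 = $718.41
Required reserve = 2 × $718.41 = $1,436.82
Excess over cushion: $1,514.02 − $1,436.82 = $77.20

$77.20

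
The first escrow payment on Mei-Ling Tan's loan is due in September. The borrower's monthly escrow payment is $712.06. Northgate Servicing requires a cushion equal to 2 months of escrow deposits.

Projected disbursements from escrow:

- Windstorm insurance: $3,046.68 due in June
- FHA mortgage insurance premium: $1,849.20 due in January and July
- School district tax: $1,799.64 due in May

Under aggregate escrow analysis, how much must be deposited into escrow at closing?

Cushion = 2 × $712.06 = $1,424.12
Trial balance (start $0, +$712.06 each month, − disbursements):
  Sep: +$712.06 → $712.06
  Oct: +$712.06 → $1,424.12
  Nov: +$712.06 → $2,136.18
  Dec: +$712.06 → $2,848.24
  Jan: +$712.06 − $1,849.20 → $1,711.10
  Feb: +$712.06 → $2,423.16
  Mar: +$712.06 → $3,135.22
  Apr: +$712.06 → $3,847.28
  May: +$712.06 − $1,799.64 → $2,759.70
  Jun: +$712.06 − $3,046.68 → $425.08
  Jul: +$712.06 − $1,849.20 → -$712.06
  Aug: +$712.06 → $0.00
Lowest trial balance = -$712.06 (Jul)
Initial deposit = cushion − low point = $1,424.12 − (-$712.06) = $2,136.18

$2,136.18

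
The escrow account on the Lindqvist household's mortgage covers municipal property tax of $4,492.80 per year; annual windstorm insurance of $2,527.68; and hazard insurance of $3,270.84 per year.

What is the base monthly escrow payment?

$857.61

Municipal property tax = $4,492.80/yr
Windstorm insurance = $2,527.68/yr
Hazard insurance = $3,270.84/yr
Combined annual = $4,492.80 + $2,527.68 + $3,270.84 = $10,291.32
Monthly escrow = $10,291.32 ÷ 12 = $857.61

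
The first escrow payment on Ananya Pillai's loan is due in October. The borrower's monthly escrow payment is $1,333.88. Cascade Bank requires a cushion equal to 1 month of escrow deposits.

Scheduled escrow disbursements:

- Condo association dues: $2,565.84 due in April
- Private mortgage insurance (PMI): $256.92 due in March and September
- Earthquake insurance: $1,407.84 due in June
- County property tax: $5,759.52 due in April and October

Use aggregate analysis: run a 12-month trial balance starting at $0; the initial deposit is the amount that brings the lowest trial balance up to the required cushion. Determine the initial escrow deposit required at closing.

$6,338.52

Cushion = 1 × $1,333.88 = $1,333.88
Trial balance (start $0, +$1,333.88 each month, − disbursements):
  Oct: +$1,333.88 − $5,759.52 → -$4,425.64
  Nov: +$1,333.88 → -$3,091.76
  Dec: +$1,333.88 → -$1,757.88
  Jan: +$1,333.88 → -$424.00
  Feb: +$1,333.88 → $909.88
  Mar: +$1,333.88 − $256.92 → $1,986.84
  Apr: +$1,333.88 − $8,325.36 → -$5,004.64
  May: +$1,333.88 → -$3,670.76
  Jun: +$1,333.88 − $1,407.84 → -$3,744.72
  Jul: +$1,333.88 → -$2,410.84
  Aug: +$1,333.88 → -$1,076.96
  Sep: +$1,333.88 − $256.92 → $0.00
Lowest trial balance = -$5,004.64 (Apr)
Initial deposit = cushion − low point = $1,333.88 − (-$5,004.64) = $6,338.52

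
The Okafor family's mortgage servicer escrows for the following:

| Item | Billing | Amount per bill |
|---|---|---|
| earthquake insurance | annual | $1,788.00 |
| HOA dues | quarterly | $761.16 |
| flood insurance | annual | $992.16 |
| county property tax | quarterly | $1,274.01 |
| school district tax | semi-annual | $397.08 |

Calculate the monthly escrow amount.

Earthquake insurance: $1,788.00 annually
HOA dues: $761.16 × 4 = $3,044.64 annually
Flood insurance: $992.16 annually
County property tax: $1,274.01 × 4 = $5,096.04 annually
School district tax: $397.08 × 2 = $794.16 annually
Annual escrow total = $1,788.00 + $3,044.64 + $992.16 + $5,096.04 + $794.16 = $11,715.00
Monthly = $11,715.00 / 12 = $976.25

$976.25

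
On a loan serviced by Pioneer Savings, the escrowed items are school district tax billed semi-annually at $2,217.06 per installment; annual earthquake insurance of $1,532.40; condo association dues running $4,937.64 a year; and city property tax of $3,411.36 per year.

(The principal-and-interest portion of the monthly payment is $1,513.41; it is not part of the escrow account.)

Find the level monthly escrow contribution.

School district tax — $2,217.06 × 2 = $4,434.12 per year
Earthquake insurance — $1,532.40 per year
Condo association dues — $4,937.64 per year
City property tax — $3,411.36 per year
Combined annual = $14,315.52
Monthly escrow = $14,315.52 ÷ 12 = $1,192.96

$1,192.96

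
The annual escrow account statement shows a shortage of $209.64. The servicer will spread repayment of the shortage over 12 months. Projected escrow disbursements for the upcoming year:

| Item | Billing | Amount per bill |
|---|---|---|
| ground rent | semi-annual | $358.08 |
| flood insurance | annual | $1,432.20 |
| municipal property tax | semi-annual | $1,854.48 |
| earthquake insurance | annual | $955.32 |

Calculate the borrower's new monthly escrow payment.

Ground rent = $358.08 × 2 = $716.16 annually
Flood insurance = $1,432.20 annually
Municipal property tax = $1,854.48 × 2 = $3,708.96 annually
Earthquake insurance = $955.32 annually
Annual escrow total = $716.16 + $1,432.20 + $3,708.96 + $955.32 = $6,812.64
Base monthly escrow = $6,812.64 ÷ 12 = $567.72
Monthly shortage recovery: $209.64 / 12 = $17.47
New monthly escrow = $567.72 + $17.47 = $585.19

$585.19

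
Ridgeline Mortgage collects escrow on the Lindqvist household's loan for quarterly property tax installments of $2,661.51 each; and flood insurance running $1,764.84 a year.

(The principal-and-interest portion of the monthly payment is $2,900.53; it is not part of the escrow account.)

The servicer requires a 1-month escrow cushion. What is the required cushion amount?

$1,034.24

Property tax: $2,661.51 × 4 = $10,646.04/yr
Flood insurance: $1,764.84/yr
Total annual escrow = $10,646.04 + $1,764.84 = $12,410.88
Base monthly escrow = $12,410.88 / 12 = $1,034.24
Cushion = 1 × $1,034.24 = $1,034.24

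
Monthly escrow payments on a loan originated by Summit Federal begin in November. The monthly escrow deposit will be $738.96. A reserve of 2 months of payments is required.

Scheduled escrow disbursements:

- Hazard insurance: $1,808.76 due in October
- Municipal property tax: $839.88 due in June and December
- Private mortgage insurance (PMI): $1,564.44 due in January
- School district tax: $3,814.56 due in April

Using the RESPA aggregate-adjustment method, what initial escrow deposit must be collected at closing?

Cushion = 2 × $738.96 = $1,477.92
Trial balance (start $0, +$738.96 each month, − disbursements):
  Nov: +$738.96 → $738.96
  Dec: +$738.96 − $839.88 → $638.04
  Jan: +$738.96 − $1,564.44 → -$187.44
  Feb: +$738.96 → $551.52
  Mar: +$738.96 → $1,290.48
  Apr: +$738.96 − $3,814.56 → -$1,785.12
  May: +$738.96 → -$1,046.16
  Jun: +$738.96 − $839.88 → -$1,147.08
  Jul: +$738.96 → -$408.12
  Aug: +$738.96 → $330.84
  Sep: +$738.96 → $1,069.80
  Oct: +$738.96 − $1,808.76 → $0.00
Lowest trial balance = -$1,785.12 (Apr)
Initial deposit = cushion − low point = $1,477.92 − (-$1,785.12) = $3,263.04

$3,263.04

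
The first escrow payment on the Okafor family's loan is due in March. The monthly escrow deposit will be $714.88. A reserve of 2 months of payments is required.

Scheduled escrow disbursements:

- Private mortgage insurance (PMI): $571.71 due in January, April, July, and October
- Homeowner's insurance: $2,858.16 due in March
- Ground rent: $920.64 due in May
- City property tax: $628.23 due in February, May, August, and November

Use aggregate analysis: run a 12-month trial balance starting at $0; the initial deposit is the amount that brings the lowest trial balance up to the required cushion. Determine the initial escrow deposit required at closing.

$4,263.86

Cushion = 2 × $714.88 = $1,429.76
Trial balance (start $0, +$714.88 each month, − disbursements):
  Mar: +$714.88 − $2,858.16 → -$2,143.28
  Apr: +$714.88 − $571.71 → -$2,000.11
  May: +$714.88 − $1,548.87 → -$2,834.10
  Jun: +$714.88 → -$2,119.22
  Jul: +$714.88 − $571.71 → -$1,976.05
  Aug: +$714.88 − $628.23 → -$1,889.40
  Sep: +$714.88 → -$1,174.52
  Oct: +$714.88 − $571.71 → -$1,031.35
  Nov: +$714.88 − $628.23 → -$944.70
  Dec: +$714.88 → -$229.82
  Jan: +$714.88 − $571.71 → -$86.65
  Feb: +$714.88 − $628.23 → $0.00
Lowest trial balance = -$2,834.10 (May)
Initial deposit = cushion − low point = $1,429.76 − (-$2,834.10) = $4,263.86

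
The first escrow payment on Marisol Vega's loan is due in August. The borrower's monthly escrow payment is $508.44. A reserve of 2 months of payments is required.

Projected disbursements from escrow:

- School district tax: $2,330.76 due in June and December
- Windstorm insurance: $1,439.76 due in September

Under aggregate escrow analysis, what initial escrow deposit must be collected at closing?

$2,245.20

Cushion = 2 × $508.44 = $1,016.88
Trial balance (start $0, +$508.44 each month, − disbursements):
  Aug: +$508.44 → $508.44
  Sep: +$508.44 − $1,439.76 → -$422.88
  Oct: +$508.44 → $85.56
  Nov: +$508.44 → $594.00
  Dec: +$508.44 − $2,330.76 → -$1,228.32
  Jan: +$508.44 → -$719.88
  Feb: +$508.44 → -$211.44
  Mar: +$508.44 → $297.00
  Apr: +$508.44 → $805.44
  May: +$508.44 → $1,313.88
  Jun: +$508.44 − $2,330.76 → -$508.44
  Jul: +$508.44 → $0.00
Lowest trial balance = -$1,228.32 (Dec)
Initial deposit = cushion − low point = $1,016.88 − (-$1,228.32) = $2,245.20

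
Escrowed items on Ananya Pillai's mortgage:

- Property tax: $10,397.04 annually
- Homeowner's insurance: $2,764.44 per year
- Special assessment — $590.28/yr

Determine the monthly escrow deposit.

$1,145.98

Property tax — $10,397.04 per year
Homeowner's insurance — $2,764.44 per year
Special assessment — $590.28 per year
Annual escrow total = $13,751.76
Monthly = $13,751.76 / 12 = $1,145.98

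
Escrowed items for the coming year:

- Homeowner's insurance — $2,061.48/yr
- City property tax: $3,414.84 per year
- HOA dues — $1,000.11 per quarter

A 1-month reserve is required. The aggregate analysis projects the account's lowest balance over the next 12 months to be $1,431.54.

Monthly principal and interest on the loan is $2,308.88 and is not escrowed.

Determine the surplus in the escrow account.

Homeowner's insurance: $2,061.48 annually
City property tax: $3,414.84 annually
HOA dues: $1,000.11 × 4 = $4,000.44 annually
Yearly total = $9,476.76
Per month = $9,476.76 ÷ 12 = $789.73
Required cushion = 1 × $789.73 = $789.73
Excess over cushion: $1,431.54 − $789.73 = $641.81

$641.81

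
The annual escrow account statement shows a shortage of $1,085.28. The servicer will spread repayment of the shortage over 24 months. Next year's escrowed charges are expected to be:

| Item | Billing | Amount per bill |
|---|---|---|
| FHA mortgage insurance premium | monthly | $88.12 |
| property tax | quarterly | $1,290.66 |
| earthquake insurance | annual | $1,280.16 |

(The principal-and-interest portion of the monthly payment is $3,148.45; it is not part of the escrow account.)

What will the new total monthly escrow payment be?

$670.24

FHA mortgage insurance premium — $88.12 × 12 = $1,057.44 annually
Property tax — $1,290.66 × 4 = $5,162.64 annually
Earthquake insurance — $1,280.16 annually
Annual escrow total = $1,057.44 + $5,162.64 + $1,280.16 = $7,500.24
Base monthly escrow = $7,500.24 ÷ 12 = $625.02
Shortage spread = $1,085.28 / 24 = $45.22/mo
New monthly escrow = $625.02 + $45.22 = $670.24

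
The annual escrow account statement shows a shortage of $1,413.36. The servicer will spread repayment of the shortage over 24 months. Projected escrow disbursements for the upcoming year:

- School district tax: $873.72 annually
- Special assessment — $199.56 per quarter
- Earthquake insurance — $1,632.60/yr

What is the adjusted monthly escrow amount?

$334.27

School district tax = $873.72
Special assessment = $199.56 × 4 = $798.24
Earthquake insurance = $1,632.60
Annual escrow total = $3,304.56
Monthly = $3,304.56 / 12 = $275.38
Shortage per month = $1,413.36 ÷ 24 = $58.89
New monthly escrow = $275.38 + $58.89 = $334.27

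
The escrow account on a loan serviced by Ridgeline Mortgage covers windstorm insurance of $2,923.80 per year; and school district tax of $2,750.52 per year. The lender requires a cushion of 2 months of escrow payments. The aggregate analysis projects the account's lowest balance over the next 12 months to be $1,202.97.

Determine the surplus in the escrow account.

Windstorm insurance: $2,923.80 per year
School district tax: $2,750.52 per year
Annual escrow total = $2,923.80 + $2,750.52 = $5,674.32
Base monthly escrow = $5,674.32 / 12 = $472.86
Cushion = 2 × $472.86 = $945.72
Surplus = $1,202.97 − $945.72 = $257.25

$257.25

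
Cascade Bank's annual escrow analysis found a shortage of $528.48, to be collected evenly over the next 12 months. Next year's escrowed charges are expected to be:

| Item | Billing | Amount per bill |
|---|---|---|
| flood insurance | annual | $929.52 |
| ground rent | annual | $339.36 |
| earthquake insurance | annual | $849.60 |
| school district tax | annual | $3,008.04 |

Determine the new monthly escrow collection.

Flood insurance — $929.52/yr
Ground rent — $339.36/yr
Earthquake insurance — $849.60/yr
School district tax — $3,008.04/yr
Total annual escrow = $5,126.52
Monthly = $5,126.52 ÷ 12 = $427.21
Shortage spread = $528.48 ÷ 12 = $44.04/mo
New monthly escrow = $427.21 + $44.04 = $471.25

$471.25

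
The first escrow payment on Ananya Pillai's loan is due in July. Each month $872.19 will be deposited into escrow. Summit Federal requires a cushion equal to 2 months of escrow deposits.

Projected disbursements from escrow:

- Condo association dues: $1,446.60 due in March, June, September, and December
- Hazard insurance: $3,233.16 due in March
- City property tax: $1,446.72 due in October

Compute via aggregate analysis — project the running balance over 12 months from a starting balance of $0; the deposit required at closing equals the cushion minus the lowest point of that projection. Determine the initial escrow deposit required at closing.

Cushion = 2 × $872.19 = $1,744.38
Trial balance (start $0, +$872.19 each month, − disbursements):
  Jul: +$872.19 → $872.19
  Aug: +$872.19 → $1,744.38
  Sep: +$872.19 − $1,446.60 → $1,169.97
  Oct: +$872.19 − $1,446.72 → $595.44
  Nov: +$872.19 → $1,467.63
  Dec: +$872.19 − $1,446.60 → $893.22
  Jan: +$872.19 → $1,765.41
  Feb: +$872.19 → $2,637.60
  Mar: +$872.19 − $4,679.76 → -$1,169.97
  Apr: +$872.19 → -$297.78
  May: +$872.19 → $574.41
  Jun: +$872.19 − $1,446.60 → $0.00
Lowest trial balance = -$1,169.97 (Mar)
Initial deposit = cushion − low point = $1,744.38 − (-$1,169.97) = $2,914.35

$2,914.35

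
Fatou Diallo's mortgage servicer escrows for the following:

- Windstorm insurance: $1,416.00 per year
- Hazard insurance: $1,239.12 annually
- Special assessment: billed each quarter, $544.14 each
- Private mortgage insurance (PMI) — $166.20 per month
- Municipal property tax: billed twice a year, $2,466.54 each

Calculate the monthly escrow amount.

$979.93

Windstorm insurance — $1,416.00 per year
Hazard insurance — $1,239.12 per year
Special assessment — $544.14 × 4 = $2,176.56 per year
Private mortgage insurance (PMI) — $166.20 × 12 = $1,994.40 per year
Municipal property tax — $2,466.54 × 2 = $4,933.08 per year
Combined annual = $1,416.00 + $1,239.12 + $2,176.56 + $1,994.40 + $4,933.08 = $11,759.16
Monthly = $11,759.16 ÷ 12 = $979.93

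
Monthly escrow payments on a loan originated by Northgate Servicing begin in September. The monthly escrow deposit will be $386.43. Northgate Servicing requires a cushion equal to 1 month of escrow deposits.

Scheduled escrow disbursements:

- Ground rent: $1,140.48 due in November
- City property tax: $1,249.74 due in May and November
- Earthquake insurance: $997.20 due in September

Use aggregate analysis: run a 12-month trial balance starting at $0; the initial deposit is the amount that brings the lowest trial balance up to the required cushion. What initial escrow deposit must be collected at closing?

Cushion = 1 × $386.43 = $386.43
Trial balance (start $0, +$386.43 each month, − disbursements):
  Sep: +$386.43 − $997.20 → -$610.77
  Oct: +$386.43 → -$224.34
  Nov: +$386.43 − $2,390.22 → -$2,228.13
  Dec: +$386.43 → -$1,841.70
  Jan: +$386.43 → -$1,455.27
  Feb: +$386.43 → -$1,068.84
  Mar: +$386.43 → -$682.41
  Apr: +$386.43 → -$295.98
  May: +$386.43 − $1,249.74 → -$1,159.29
  Jun: +$386.43 → -$772.86
  Jul: +$386.43 → -$386.43
  Aug: +$386.43 → $0.00
Lowest trial balance = -$2,228.13 (Nov)
Initial deposit = cushion − low point = $386.43 − (-$2,228.13) = $2,614.56

$2,614.56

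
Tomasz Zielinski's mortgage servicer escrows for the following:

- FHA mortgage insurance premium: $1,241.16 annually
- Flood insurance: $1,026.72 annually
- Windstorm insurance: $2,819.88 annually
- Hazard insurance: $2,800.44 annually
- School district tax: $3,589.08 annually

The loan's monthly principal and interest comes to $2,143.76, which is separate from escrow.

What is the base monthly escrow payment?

$956.44

FHA mortgage insurance premium = $1,241.16 annually
Flood insurance = $1,026.72 annually
Windstorm insurance = $2,819.88 annually
Hazard insurance = $2,800.44 annually
School district tax = $3,589.08 annually
Yearly total = $1,241.16 + $1,026.72 + $2,819.88 + $2,800.44 + $3,589.08 = $11,477.28
Monthly = $11,477.28 / 12 = $956.44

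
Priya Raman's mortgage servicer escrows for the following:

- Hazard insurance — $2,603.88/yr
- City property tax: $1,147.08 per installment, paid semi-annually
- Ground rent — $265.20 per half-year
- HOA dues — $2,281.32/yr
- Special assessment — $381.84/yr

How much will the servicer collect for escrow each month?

Hazard insurance: $2,603.88 per year
City property tax: $1,147.08 × 2 = $2,294.16 per year
Ground rent: $265.20 × 2 = $530.40 per year
HOA dues: $2,281.32 per year
Special assessment: $381.84 per year
Combined annual = $8,091.60
Monthly escrow = $8,091.60 / 12 = $674.30

$674.30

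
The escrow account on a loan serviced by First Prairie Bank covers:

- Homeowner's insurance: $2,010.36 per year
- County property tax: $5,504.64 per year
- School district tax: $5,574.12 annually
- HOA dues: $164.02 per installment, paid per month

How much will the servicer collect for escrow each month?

Homeowner's insurance = $2,010.36
County property tax = $5,504.64
School district tax = $5,574.12
HOA dues = $164.02 × 12 = $1,968.24
Combined annual = $2,010.36 + $5,504.64 + $5,574.12 + $1,968.24 = $15,057.36
Monthly = $15,057.36 / 12 = $1,254.78

$1,254.78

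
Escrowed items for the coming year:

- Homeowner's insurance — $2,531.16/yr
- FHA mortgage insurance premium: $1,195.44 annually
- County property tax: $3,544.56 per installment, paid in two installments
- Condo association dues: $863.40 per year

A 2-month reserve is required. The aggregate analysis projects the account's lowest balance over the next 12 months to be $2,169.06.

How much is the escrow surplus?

$222.54

Homeowner's insurance: $2,531.16 per year
FHA mortgage insurance premium: $1,195.44 per year
County property tax: $3,544.56 × 2 = $7,089.12 per year
Condo association dues: $863.40 per year
Combined annual = $2,531.16 + $1,195.44 + $7,089.12 + $863.40 = $11,679.12
Base monthly escrow = $11,679.12 ÷ 12 = $973.26
Cushion = 2 × $973.26 = $1,946.52
Excess over cushion: $2,169.06 − $1,946.52 = $222.54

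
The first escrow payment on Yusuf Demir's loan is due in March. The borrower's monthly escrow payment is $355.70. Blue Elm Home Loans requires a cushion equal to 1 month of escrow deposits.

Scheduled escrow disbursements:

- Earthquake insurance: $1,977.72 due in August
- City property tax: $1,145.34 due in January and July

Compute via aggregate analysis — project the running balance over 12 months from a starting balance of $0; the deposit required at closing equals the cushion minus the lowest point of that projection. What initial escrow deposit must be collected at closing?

$1,344.56

Cushion = 1 × $355.70 = $355.70
Trial balance (start $0, +$355.70 each month, − disbursements):
  Mar: +$355.70 → $355.70
  Apr: +$355.70 → $711.40
  May: +$355.70 → $1,067.10
  Jun: +$355.70 → $1,422.80
  Jul: +$355.70 − $1,145.34 → $633.16
  Aug: +$355.70 − $1,977.72 → -$988.86
  Sep: +$355.70 → -$633.16
  Oct: +$355.70 → -$277.46
  Nov: +$355.70 → $78.24
  Dec: +$355.70 → $433.94
  Jan: +$355.70 − $1,145.34 → -$355.70
  Feb: +$355.70 → $0.00
Lowest trial balance = -$988.86 (Aug)
Initial deposit = cushion − low point = $355.70 − (-$988.86) = $1,344.56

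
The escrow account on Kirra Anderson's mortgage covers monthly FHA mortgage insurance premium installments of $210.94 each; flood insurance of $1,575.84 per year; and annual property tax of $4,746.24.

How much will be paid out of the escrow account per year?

FHA mortgage insurance premium = $210.94 × 12 = $2,531.28
Flood insurance = $1,575.84
Property tax = $4,746.24
Combined annual = $2,531.28 + $1,575.84 + $4,746.24 = $8,853.36

$8,853.36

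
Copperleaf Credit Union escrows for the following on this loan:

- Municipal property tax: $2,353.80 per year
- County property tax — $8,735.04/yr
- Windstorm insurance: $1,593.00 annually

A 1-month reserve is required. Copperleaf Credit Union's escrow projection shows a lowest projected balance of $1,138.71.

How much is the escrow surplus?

$81.89

Municipal property tax: $2,353.80/yr
County property tax: $8,735.04/yr
Windstorm insurance: $1,593.00/yr
Total per year = $2,353.80 + $8,735.04 + $1,593.00 = $12,681.84
Monthly = $12,681.84 ÷ 12 = $1,056.82
Required reserve = 1 × $1,056.82 = $1,056.82
Excess over cushion: $1,138.71 − $1,056.82 = $81.89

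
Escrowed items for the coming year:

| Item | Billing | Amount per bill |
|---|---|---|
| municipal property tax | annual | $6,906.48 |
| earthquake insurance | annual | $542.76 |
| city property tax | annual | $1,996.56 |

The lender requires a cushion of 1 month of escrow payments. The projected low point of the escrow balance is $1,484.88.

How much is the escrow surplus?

$697.73

Municipal property tax = $6,906.48 annually
Earthquake insurance = $542.76 annually
City property tax = $1,996.56 annually
Total annual escrow = $9,445.80
Monthly escrow = $9,445.80 ÷ 12 = $787.15
Required reserve = 1 × $787.15 = $787.15
Excess over cushion: $1,484.88 − $787.15 = $697.73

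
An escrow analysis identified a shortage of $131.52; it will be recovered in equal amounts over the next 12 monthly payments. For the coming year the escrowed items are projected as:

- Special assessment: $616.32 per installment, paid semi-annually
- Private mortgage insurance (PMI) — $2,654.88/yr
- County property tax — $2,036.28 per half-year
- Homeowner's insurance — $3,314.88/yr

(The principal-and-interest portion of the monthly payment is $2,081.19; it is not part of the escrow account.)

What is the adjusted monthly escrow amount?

$950.54

Special assessment: $616.32 × 2 = $1,232.64 per year
Private mortgage insurance (PMI): $2,654.88 per year
County property tax: $2,036.28 × 2 = $4,072.56 per year
Homeowner's insurance: $3,314.88 per year
Total per year = $1,232.64 + $2,654.88 + $4,072.56 + $3,314.88 = $11,274.96
Per month = $11,274.96 / 12 = $939.58
Shortage per month = $131.52 / 12 = $10.96
New monthly escrow = $939.58 + $10.96 = $950.54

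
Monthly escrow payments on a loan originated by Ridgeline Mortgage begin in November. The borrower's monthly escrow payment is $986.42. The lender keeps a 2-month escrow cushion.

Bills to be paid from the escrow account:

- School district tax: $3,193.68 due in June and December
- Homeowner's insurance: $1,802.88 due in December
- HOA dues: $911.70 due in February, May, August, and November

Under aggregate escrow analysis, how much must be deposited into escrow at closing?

Cushion = 2 × $986.42 = $1,972.84
Trial balance (start $0, +$986.42 each month, − disbursements):
  Nov: +$986.42 − $911.70 → $74.72
  Dec: +$986.42 − $4,996.56 → -$3,935.42
  Jan: +$986.42 → -$2,949.00
  Feb: +$986.42 − $911.70 → -$2,874.28
  Mar: +$986.42 → -$1,887.86
  Apr: +$986.42 → -$901.44
  May: +$986.42 − $911.70 → -$826.72
  Jun: +$986.42 − $3,193.68 → -$3,033.98
  Jul: +$986.42 → -$2,047.56
  Aug: +$986.42 − $911.70 → -$1,972.84
  Sep: +$986.42 → -$986.42
  Oct: +$986.42 → $0.00
Lowest trial balance = -$3,935.42 (Dec)
Initial deposit = cushion − low point = $1,972.84 − (-$3,935.42) = $5,908.26

$5,908.26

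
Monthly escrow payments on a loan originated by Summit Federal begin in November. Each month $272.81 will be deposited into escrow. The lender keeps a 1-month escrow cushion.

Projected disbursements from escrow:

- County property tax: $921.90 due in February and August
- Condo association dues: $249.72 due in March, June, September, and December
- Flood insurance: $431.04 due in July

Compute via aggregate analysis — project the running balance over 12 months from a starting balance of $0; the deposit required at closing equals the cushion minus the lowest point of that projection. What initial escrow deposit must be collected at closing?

$568.71

Cushion = 1 × $272.81 = $272.81
Trial balance (start $0, +$272.81 each month, − disbursements):
  Nov: +$272.81 → $272.81
  Dec: +$272.81 − $249.72 → $295.90
  Jan: +$272.81 → $568.71
  Feb: +$272.81 − $921.90 → -$80.38
  Mar: +$272.81 − $249.72 → -$57.29
  Apr: +$272.81 → $215.52
  May: +$272.81 → $488.33
  Jun: +$272.81 − $249.72 → $511.42
  Jul: +$272.81 − $431.04 → $353.19
  Aug: +$272.81 − $921.90 → -$295.90
  Sep: +$272.81 − $249.72 → -$272.81
  Oct: +$272.81 → $0.00
Lowest trial balance = -$295.90 (Aug)
Initial deposit = cushion − low point = $272.81 − (-$295.90) = $568.71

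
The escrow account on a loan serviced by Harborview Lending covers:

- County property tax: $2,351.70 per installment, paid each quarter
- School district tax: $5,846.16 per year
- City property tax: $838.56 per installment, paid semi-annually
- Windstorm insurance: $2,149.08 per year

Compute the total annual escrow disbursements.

$19,079.16

County property tax = $2,351.70 × 4 = $9,406.80 annually
School district tax = $5,846.16 annually
City property tax = $838.56 × 2 = $1,677.12 annually
Windstorm insurance = $2,149.08 annually
Annual escrow total = $19,079.16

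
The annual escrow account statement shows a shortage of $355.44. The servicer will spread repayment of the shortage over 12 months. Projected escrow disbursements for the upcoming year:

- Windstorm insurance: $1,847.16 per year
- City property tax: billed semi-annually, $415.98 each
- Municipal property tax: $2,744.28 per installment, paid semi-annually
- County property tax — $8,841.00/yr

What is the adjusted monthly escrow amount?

$1,447.01

Windstorm insurance = $1,847.16 annually
City property tax = $415.98 × 2 = $831.96 annually
Municipal property tax = $2,744.28 × 2 = $5,488.56 annually
County property tax = $8,841.00 annually
Total per year = $17,008.68
Per month = $17,008.68 ÷ 12 = $1,417.39
Monthly shortage recovery: $355.44 / 12 = $29.62
New monthly escrow = $1,417.39 + $29.62 = $1,447.01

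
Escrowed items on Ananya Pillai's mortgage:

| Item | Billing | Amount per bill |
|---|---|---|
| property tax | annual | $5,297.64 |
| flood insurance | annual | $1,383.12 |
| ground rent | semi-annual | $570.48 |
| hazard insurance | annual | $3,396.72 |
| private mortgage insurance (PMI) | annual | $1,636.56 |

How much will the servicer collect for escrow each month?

Property tax: $5,297.64 annually
Flood insurance: $1,383.12 annually
Ground rent: $570.48 × 2 = $1,140.96 annually
Hazard insurance: $3,396.72 annually
Private mortgage insurance (PMI): $1,636.56 annually
Total annual escrow = $12,855.00
Base monthly escrow = $12,855.00 / 12 = $1,071.25

$1,071.25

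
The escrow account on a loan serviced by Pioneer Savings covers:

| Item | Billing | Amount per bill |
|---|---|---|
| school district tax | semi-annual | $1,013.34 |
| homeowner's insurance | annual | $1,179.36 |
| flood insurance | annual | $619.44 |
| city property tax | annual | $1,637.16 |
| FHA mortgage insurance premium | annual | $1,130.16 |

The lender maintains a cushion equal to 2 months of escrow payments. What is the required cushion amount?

School district tax: $1,013.34 × 2 = $2,026.68/yr
Homeowner's insurance: $1,179.36/yr
Flood insurance: $619.44/yr
City property tax: $1,637.16/yr
FHA mortgage insurance premium: $1,130.16/yr
Total annual escrow = $6,592.80
Per month = $6,592.80 ÷ 12 = $549.40
Reserve = 2 × $549.40 = $1,098.80

$1,098.80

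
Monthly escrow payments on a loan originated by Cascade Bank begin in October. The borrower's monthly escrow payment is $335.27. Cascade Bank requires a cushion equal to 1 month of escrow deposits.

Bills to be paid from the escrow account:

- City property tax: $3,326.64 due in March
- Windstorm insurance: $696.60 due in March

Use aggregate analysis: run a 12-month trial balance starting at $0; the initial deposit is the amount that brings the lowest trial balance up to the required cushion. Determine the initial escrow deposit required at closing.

$2,346.89

Cushion = 1 × $335.27 = $335.27
Trial balance (start $0, +$335.27 each month, − disbursements):
  Oct: +$335.27 → $335.27
  Nov: +$335.27 → $670.54
  Dec: +$335.27 → $1,005.81
  Jan: +$335.27 → $1,341.08
  Feb: +$335.27 → $1,676.35
  Mar: +$335.27 − $4,023.24 → -$2,011.62
  Apr: +$335.27 → -$1,676.35
  May: +$335.27 → -$1,341.08
  Jun: +$335.27 → -$1,005.81
  Jul: +$335.27 → -$670.54
  Aug: +$335.27 → -$335.27
  Sep: +$335.27 → $0.00
Lowest trial balance = -$2,011.62 (Mar)
Initial deposit = cushion − low point = $335.27 − (-$2,011.62) = $2,346.89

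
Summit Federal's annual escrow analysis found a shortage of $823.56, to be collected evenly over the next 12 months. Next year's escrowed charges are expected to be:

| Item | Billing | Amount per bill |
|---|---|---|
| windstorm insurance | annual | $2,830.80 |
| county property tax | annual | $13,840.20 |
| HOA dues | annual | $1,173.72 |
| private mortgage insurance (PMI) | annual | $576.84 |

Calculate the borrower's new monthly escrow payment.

Windstorm insurance = $2,830.80 per year
County property tax = $13,840.20 per year
HOA dues = $1,173.72 per year
Private mortgage insurance (PMI) = $576.84 per year
Yearly total = $18,421.56
Monthly = $18,421.56 ÷ 12 = $1,535.13
Shortage spread = $823.56 ÷ 12 = $68.63/mo
New monthly escrow = $1,535.13 + $68.63 = $1,603.76

$1,603.76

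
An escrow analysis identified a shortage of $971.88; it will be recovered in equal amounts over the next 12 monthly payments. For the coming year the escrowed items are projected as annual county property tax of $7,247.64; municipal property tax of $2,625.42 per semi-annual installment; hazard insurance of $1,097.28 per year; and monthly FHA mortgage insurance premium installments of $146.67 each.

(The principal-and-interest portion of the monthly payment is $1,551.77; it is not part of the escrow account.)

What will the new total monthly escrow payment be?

County property tax — $7,247.64 per year
Municipal property tax — $2,625.42 × 2 = $5,250.84 per year
Hazard insurance — $1,097.28 per year
FHA mortgage insurance premium — $146.67 × 12 = $1,760.04 per year
Annual escrow total = $7,247.64 + $5,250.84 + $1,097.28 + $1,760.04 = $15,355.80
Per month = $15,355.80 ÷ 12 = $1,279.65
Shortage per month = $971.88 / 12 = $80.99
New monthly escrow = $1,279.65 + $80.99 = $1,360.64

$1,360.64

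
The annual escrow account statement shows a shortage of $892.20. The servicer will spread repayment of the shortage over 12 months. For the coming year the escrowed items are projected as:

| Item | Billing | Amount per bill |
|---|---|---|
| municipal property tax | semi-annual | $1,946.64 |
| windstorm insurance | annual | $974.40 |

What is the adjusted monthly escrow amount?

$479.99

Municipal property tax: $1,946.64 × 2 = $3,893.28 per year
Windstorm insurance: $974.40 per year
Total per year = $4,867.68
Base monthly escrow = $4,867.68 ÷ 12 = $405.64
Shortage per month = $892.20 ÷ 12 = $74.35
New monthly escrow = $405.64 + $74.35 = $479.99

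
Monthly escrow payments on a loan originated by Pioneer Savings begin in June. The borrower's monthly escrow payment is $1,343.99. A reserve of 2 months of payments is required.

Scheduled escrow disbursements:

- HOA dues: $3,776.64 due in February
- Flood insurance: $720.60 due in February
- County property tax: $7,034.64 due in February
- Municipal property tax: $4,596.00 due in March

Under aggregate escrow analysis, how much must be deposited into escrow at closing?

Cushion = 2 × $1,343.99 = $2,687.98
Trial balance (start $0, +$1,343.99 each month, − disbursements):
  Jun: +$1,343.99 → $1,343.99
  Jul: +$1,343.99 → $2,687.98
  Aug: +$1,343.99 → $4,031.97
  Sep: +$1,343.99 → $5,375.96
  Oct: +$1,343.99 → $6,719.95
  Nov: +$1,343.99 → $8,063.94
  Dec: +$1,343.99 → $9,407.93
  Jan: +$1,343.99 → $10,751.92
  Feb: +$1,343.99 − $11,531.88 → $564.03
  Mar: +$1,343.99 − $4,596.00 → -$2,687.98
  Apr: +$1,343.99 → -$1,343.99
  May: +$1,343.99 → $0.00
Lowest trial balance = -$2,687.98 (Mar)
Initial deposit = cushion − low point = $2,687.98 − (-$2,687.98) = $5,375.96

$5,375.96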